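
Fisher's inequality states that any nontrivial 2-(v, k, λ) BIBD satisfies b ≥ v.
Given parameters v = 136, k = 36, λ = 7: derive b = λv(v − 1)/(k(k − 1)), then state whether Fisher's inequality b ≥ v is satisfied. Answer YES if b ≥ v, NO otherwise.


b = λv(v − 1)/(k(k − 1)) = 7·136·135/(36·35) = 128520/1260 = 102.
Compare with v = 136: b < v, so Fisher's inequality fails.

NO


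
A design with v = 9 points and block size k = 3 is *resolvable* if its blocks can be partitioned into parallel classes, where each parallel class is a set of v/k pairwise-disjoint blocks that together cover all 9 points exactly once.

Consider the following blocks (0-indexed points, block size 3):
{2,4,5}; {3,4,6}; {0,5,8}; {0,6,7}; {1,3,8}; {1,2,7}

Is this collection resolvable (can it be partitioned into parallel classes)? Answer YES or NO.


v = 9, block size k = 3, number of blocks = 6.
For resolvability, blocks must partition into parallel classes of size v/k = 3.
Total blocks must therefore be a multiple of 3: 6 = 3·2 + 0 ⇒ divisible ✓.
Greedy packing gives 2 candidate class(es). Each should be a full parallel class (size 3, covers all 9 points).
  Class 1 (3 blocks): {2,4,5}; {0,6,7}; {1,3,8}. Points covered: [0, 1, 2, 3, 4, 5, 6, 7, 8].
  Class 2 (3 blocks): {3,4,6}; {0,5,8}; {1,2,7}. Points covered: [0, 1, 2, 3, 4, 5, 6, 7, 8].
All classes full (size 3)? YES. All classes cover every point? YES.
Resolvable? YES.

YES


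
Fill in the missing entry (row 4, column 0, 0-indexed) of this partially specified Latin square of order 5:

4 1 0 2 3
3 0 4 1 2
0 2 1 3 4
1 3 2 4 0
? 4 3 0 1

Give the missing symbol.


Row 4 contains symbols [0, 1, 3, 4] — missing [2].
Column 0 contains symbols [0, 1, 3, 4] — missing [2].
The missing symbol must appear in both missing sets; intersection = [2].
Therefore the hidden value is 2.

Missing value = 2.


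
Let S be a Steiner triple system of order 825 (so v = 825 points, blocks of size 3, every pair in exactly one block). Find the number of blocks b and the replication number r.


An STS(v) is a 2-(v, 3, 1) BIBD: block size k = 3, λ = 1.
Replication: r(k − 1) = λ(v − 1) ⇒ r·2 = 825 − 1 = 824 ⇒ r = 412.
Block count: bk = vr ⇒ b·3 = 825·412 = 339900 ⇒ b = 113300.
(Check via b = v(v − 1)/6 = 825·824/6 = 679800/6 = 113300.)

r = 412, b = 113300.


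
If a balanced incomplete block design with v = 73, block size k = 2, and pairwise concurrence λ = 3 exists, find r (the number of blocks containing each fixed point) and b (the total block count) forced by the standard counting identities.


Any 2-(v, k, λ) BIBD satisfies two necessary conditions:
  (i)  Each point sits in r blocks, and counting incidences through any fixed point gives r(k − 1) = λ(v − 1), so r = λ(v − 1)/(k − 1).
  (ii) Total incidences bk = vr, so b = vr/k.
Step 1: r = λ(v − 1)/(k − 1) = 3·(73 − 1)/(2 − 1) = 3·72/1 = 216/1 = 216.
Step 2: b = vr/k = 73·216/2 = 15768/2 = 7884.
Check integrality: r = 216 ∈ Z ✓, b = 7884 ∈ Z ✓.
(These identities are necessary conditions: they determine r and b for any design with these parameters, but do not by themselves prove that one exists.)

r = 216, b = 7884.


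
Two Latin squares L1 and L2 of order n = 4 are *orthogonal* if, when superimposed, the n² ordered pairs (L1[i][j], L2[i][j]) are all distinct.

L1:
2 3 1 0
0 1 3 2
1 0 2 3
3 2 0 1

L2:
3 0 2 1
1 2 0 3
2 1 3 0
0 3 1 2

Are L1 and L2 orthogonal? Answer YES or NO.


Form the n² = 16 superimposed pairs (L1[i][j], L2[i][j]), row by row (rows and columns indexed from 0):
row 0: (2,3) (3,0) (1,2) (0,1)
row 1: (0,1) (1,2) (3,0) (2,3)
row 2: (1,2) (0,1) (2,3) (3,0)
row 3: (3,0) (2,3) (0,1) (1,2)
Orthogonality requires all 16 pairs distinct.
But the pair (0,1) repeats: cell (0,3) has L1 = 0, L2 = 1, and cell (1,0) has L1 = 0, L2 = 1.
A repeated pair means some other pair never occurs (only 4 distinct pairs out of 16), so the squares are not orthogonal.
Conclusion: NO.

NO


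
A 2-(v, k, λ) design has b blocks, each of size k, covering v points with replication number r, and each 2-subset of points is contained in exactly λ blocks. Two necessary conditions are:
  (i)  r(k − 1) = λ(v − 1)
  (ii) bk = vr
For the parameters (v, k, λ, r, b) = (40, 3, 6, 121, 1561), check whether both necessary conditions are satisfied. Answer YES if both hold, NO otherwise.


Condition (i): r(k − 1) = 121·2 = 242; λ(v − 1) = 6·39 = 234. Match? NO.
Condition (ii): bk = 1561·3 = 4683; vr = 40·121 = 4840. Match? NO.
Both conditions hold? NO.

NO


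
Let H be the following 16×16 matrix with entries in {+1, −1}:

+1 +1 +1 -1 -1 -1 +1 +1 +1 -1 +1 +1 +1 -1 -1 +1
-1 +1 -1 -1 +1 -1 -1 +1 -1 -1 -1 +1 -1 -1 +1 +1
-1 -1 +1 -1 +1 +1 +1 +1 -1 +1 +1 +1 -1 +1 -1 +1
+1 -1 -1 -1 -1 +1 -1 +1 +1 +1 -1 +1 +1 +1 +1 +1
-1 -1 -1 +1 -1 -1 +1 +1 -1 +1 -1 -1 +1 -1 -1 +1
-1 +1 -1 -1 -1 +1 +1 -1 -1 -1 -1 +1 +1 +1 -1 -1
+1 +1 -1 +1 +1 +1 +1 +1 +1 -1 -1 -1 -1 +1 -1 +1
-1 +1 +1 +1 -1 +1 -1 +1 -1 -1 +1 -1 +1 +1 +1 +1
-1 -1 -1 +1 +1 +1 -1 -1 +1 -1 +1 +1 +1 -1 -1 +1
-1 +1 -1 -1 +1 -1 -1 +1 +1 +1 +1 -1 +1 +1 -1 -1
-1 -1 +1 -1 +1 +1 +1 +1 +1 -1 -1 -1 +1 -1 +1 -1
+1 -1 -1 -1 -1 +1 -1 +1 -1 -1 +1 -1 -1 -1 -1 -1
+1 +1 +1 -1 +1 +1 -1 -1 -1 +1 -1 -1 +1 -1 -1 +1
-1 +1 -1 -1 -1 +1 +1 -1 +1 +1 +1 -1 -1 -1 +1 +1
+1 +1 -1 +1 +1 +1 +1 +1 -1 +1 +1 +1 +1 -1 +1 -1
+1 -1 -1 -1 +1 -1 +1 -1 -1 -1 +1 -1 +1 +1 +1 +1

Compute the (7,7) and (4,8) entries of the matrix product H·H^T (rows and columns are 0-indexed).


Row 4 of H: [-1, -1, -1, 1, -1, -1, 1, 1, -1, 1, -1, -1, 1, -1, -1, 1].
Row 7 of H: [-1, 1, 1, 1, -1, 1, -1, 1, -1, -1, 1, -1, 1, 1, 1, 1].
Row 8 of H: [-1, -1, -1, 1, 1, 1, -1, -1, 1, -1, 1, 1, 1, -1, -1, 1].
(H·H^T)[7][7] = Σ_j H[7][j]·H[7][j] = (-1)² + (1)² + (1)² + (1)² + (-1)² + (1)² + (-1)² + (1)² + (-1)² + (-1)² + (1)² + (-1)² + (1)² + (1)² + (1)² + (1)² = 1 + 1 + 1 + 1 + 1 + 1 + 1 + 1 + 1 + 1 + 1 + 1 + 1 + 1 + 1 + 1 = 16.
(H·H^T)[4][8] = Σ_j H[4][j]·H[8][j] = (-1)·(-1) + (-1)·(-1) + (-1)·(-1) + (1)·(1) + (-1)·(1) + (-1)·(1) + (1)·(-1) + (1)·(-1) + (-1)·(1) + (1)·(-1) + (-1)·(1) + (-1)·(1) + (1)·(1) + (-1)·(-1) + (-1)·(-1) + (1)·(1) = 1 + 1 + 1 + 1 + -1 + -1 + -1 + -1 + -1 + -1 + -1 + -1 + 1 + 1 + 1 + 1 = 0.
So rows 4 and 8 are orthogonal; the diagonal entry equals n = 16.

(7,7) entry = 16; (4,8) entry = 0.


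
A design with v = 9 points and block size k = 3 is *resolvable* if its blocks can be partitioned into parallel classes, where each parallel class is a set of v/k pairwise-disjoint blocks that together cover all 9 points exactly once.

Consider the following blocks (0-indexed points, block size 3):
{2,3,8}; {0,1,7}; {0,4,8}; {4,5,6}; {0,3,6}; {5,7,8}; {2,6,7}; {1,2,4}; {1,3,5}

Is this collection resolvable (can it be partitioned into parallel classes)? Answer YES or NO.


v = 9, block size k = 3, number of blocks = 9.
For resolvability, blocks must partition into parallel classes of size v/k = 3.
Total blocks must therefore be a multiple of 3: 9 = 3·3 + 0 ⇒ divisible ✓.
Greedy packing gives 3 candidate class(es). Each should be a full parallel class (size 3, covers all 9 points).
  Class 1 (3 blocks): {2,3,8}; {0,1,7}; {4,5,6}. Points covered: [0, 1, 2, 3, 4, 5, 6, 7, 8].
  Class 2 (3 blocks): {0,4,8}; {2,6,7}; {1,3,5}. Points covered: [0, 1, 2, 3, 4, 5, 6, 7, 8].
  Class 3 (3 blocks): {0,3,6}; {5,7,8}; {1,2,4}. Points covered: [0, 1, 2, 3, 4, 5, 6, 7, 8].
All classes full (size 3)? YES. All classes cover every point? YES.
Resolvable? YES.

YES


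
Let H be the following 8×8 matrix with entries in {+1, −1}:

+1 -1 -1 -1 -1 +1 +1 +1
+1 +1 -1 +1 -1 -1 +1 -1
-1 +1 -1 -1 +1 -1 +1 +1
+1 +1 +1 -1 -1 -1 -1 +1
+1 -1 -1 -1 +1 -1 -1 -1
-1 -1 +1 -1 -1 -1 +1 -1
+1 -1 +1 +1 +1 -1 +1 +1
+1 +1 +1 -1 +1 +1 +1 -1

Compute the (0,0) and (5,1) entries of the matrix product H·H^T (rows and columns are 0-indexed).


Row 0 of H: [1, -1, -1, -1, -1, 1, 1, 1].
Row 1 of H: [1, 1, -1, 1, -1, -1, 1, -1].
Row 5 of H: [-1, -1, 1, -1, -1, -1, 1, -1].
(H·H^T)[0][0] = Σ_j H[0][j]·H[0][j] = (1)² + (-1)² + (-1)² + (-1)² + (-1)² + (1)² + (1)² + (1)² = 1 + 1 + 1 + 1 + 1 + 1 + 1 + 1 = 8.
(H·H^T)[5][1] = Σ_j H[5][j]·H[1][j] = (-1)·(1) + (-1)·(1) + (1)·(-1) + (-1)·(1) + (-1)·(-1) + (-1)·(-1) + (1)·(1) + (-1)·(-1) = -1 + -1 + -1 + -1 + 1 + 1 + 1 + 1 = 0.
So rows 5 and 1 are orthogonal; the diagonal entry equals n = 8.

(0,0) entry = 8; (5,1) entry = 0.


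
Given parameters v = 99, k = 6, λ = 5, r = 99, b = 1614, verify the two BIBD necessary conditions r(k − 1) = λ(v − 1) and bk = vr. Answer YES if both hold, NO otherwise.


Condition (i): r(k − 1) = 99·5 = 495; λ(v − 1) = 5·98 = 490. Match? NO.
Condition (ii): bk = 1614·6 = 9684; vr = 99·99 = 9801. Match? NO.
Both conditions hold? NO.

NO


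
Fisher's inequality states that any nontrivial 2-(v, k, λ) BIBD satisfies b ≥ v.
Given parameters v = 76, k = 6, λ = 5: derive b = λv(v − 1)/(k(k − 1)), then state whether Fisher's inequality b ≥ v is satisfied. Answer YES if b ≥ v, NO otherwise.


b = λv(v − 1)/(k(k − 1)) = 5·76·75/(6·5) = 28500/30 = 950.
Compare with v = 76: b ≥ v, so Fisher's inequality holds.

YES


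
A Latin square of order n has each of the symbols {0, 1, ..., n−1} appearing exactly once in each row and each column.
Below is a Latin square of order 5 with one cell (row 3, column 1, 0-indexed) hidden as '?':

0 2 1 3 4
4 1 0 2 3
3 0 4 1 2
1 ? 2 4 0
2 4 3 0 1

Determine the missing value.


Row 3 contains symbols [0, 1, 2, 4] — missing [3].
Column 1 contains symbols [0, 1, 2, 4] — missing [3].
The missing symbol must appear in both missing sets; intersection = [3].
Therefore the hidden value is 3.

Missing value = 3.


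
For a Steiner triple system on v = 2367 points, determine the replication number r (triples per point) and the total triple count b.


An STS(v) is a 2-(v, 3, 1) BIBD: block size k = 3, λ = 1.
Replication: r(k − 1) = λ(v − 1) ⇒ r·2 = 2367 − 1 = 2366 ⇒ r = 1183.
Block count: b = v(v − 1)/6 = 2367·2366/6 = 5600322/6 = 933387.

r = 1183, b = 933387.


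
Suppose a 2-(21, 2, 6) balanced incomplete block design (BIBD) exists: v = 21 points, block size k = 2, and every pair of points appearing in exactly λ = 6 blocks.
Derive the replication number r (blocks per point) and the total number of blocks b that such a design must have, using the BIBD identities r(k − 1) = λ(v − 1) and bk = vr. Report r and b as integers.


Any 2-(v, k, λ) BIBD satisfies two necessary conditions:
  (i)  Each point sits in r blocks, and counting incidences through any fixed point gives r(k − 1) = λ(v − 1), so r = λ(v − 1)/(k − 1).
  (ii) Total incidences bk = vr, so b = vr/k.
Step 1: r = λ(v − 1)/(k − 1) = 6·(21 − 1)/(2 − 1) = 6·20/1 = 120/1 = 120.
Step 2: b = vr/k = 21·120/2 = 2520/2 = 1260.
Check integrality: r = 120 ∈ Z ✓, b = 1260 ∈ Z ✓.
(These identities are necessary conditions: they determine r and b for any design with these parameters, but do not by themselves prove that one exists.)

r = 120, b = 1260.


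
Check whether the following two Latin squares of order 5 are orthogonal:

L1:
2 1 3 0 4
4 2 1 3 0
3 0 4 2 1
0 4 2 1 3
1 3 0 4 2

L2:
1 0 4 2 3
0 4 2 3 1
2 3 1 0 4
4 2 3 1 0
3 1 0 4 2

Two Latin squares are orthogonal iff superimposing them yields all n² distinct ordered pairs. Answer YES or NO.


Form the n² = 25 superimposed pairs (L1[i][j], L2[i][j]), row by row (rows and columns indexed from 0):
row 0: (2,1) (1,0) (3,4) (0,2) (4,3)
row 1: (4,0) (2,4) (1,2) (3,3) (0,1)
row 2: (3,2) (0,3) (4,1) (2,0) (1,4)
row 3: (0,4) (4,2) (2,3) (1,1) (3,0)
row 4: (1,3) (3,1) (0,0) (4,4) (2,2)
Orthogonality requires all 25 pairs distinct.
Check by first coordinate: for each symbol s of L1, list the L2 entries in the n cells where L1 = s; they must all differ.
  L1 = 0: L2 entries (in reading order) 2, 1, 3, 4, 0 — all 5 distinct ✓
  L1 = 1: L2 entries (in reading order) 0, 2, 4, 1, 3 — all 5 distinct ✓
  L1 = 2: L2 entries (in reading order) 1, 4, 0, 3, 2 — all 5 distinct ✓
  L1 = 3: L2 entries (in reading order) 4, 3, 2, 0, 1 — all 5 distinct ✓
  L1 = 4: L2 entries (in reading order) 3, 0, 1, 2, 4 — all 5 distinct ✓
Every symbol of L1 meets every symbol of L2 exactly once, so all 25 pairs are distinct (25 of 25).
Conclusion: YES.

YES


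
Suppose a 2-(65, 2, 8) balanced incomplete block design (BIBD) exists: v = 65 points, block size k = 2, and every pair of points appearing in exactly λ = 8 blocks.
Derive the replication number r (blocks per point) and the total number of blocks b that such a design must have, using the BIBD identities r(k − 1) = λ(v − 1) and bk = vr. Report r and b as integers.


Any 2-(v, k, λ) BIBD satisfies two necessary conditions:
  (i)  Each point sits in r blocks, and counting incidences through any fixed point gives r(k − 1) = λ(v − 1), so r = λ(v − 1)/(k − 1).
  (ii) Total incidences bk = vr, so b = vr/k.
Step 1: r = λ(v − 1)/(k − 1) = 8·(65 − 1)/(2 − 1) = 8·64/1 = 512/1 = 512.
Step 2: b = vr/k = 65·512/2 = 33280/2 = 16640.
Check integrality: r = 512 ∈ Z ✓, b = 16640 ∈ Z ✓.
(These identities are necessary conditions: they determine r and b for any design with these parameters, but do not by themselves prove that one exists.)

r = 512, b = 16640.


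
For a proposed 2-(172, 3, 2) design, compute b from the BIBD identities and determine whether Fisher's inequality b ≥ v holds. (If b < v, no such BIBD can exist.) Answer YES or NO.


r = λ(v − 1)/(k − 1) = 2·171/2 = 171.
b = vr/k = 172·171/3 = 9804.
Fisher's inequality: b ≥ v ⇔ 9804 ≥ 172? YES.

YES


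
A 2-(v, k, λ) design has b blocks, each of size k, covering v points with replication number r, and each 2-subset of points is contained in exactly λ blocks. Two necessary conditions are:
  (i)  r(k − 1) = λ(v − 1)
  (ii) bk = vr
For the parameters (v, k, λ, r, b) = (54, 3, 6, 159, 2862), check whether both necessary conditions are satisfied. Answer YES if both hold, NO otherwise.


Condition (i): r(k − 1) = 159·2 = 318; λ(v − 1) = 6·53 = 318. Match? YES.
Condition (ii): bk = 2862·3 = 8586; vr = 54·159 = 8586. Match? YES.
Both conditions hold? YES.

YES


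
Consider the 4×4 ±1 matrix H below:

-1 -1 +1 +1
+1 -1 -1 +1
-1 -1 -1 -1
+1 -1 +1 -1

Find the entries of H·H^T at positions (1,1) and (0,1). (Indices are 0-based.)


Row 0 of H: [-1, -1, 1, 1].
Row 1 of H: [1, -1, -1, 1].
(H·H^T)[1][1] = Σ_j H[1][j]·H[1][j] = (1)² + (-1)² + (-1)² + (1)² = 1 + 1 + 1 + 1 = 4.
(H·H^T)[0][1] = Σ_j H[0][j]·H[1][j] = (-1)·(1) + (-1)·(-1) + (1)·(-1) + (1)·(1) = -1 + 1 + -1 + 1 = 0.
So rows 0 and 1 are orthogonal; the diagonal entry equals n = 4.

(1,1) entry = 4; (0,1) entry = 0.


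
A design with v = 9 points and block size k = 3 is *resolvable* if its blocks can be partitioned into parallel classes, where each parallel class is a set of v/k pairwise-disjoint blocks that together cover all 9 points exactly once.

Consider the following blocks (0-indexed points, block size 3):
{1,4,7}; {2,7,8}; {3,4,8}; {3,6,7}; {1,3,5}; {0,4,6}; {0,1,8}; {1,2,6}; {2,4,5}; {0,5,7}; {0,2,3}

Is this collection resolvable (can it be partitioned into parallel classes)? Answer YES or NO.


v = 9, block size k = 3, number of blocks = 11.
For resolvability, blocks must partition into parallel classes of size v/k = 3.
Total blocks must therefore be a multiple of 3: 11 = 3·3 + 2 ⇒ not divisible ✗.
Resolvable? NO.

NO


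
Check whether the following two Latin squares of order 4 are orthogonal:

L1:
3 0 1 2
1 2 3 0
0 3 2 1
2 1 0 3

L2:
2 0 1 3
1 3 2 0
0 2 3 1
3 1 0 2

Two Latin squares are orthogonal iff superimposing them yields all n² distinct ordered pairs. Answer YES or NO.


Form the n² = 16 superimposed pairs (L1[i][j], L2[i][j]), row by row (rows and columns indexed from 0):
row 0: (3,2) (0,0) (1,1) (2,3)
row 1: (1,1) (2,3) (3,2) (0,0)
row 2: (0,0) (3,2) (2,3) (1,1)
row 3: (2,3) (1,1) (0,0) (3,2)
Orthogonality requires all 16 pairs distinct.
But the pair (1,1) repeats: cell (0,2) has L1 = 1, L2 = 1, and cell (1,0) has L1 = 1, L2 = 1.
A repeated pair means some other pair never occurs (only 4 distinct pairs out of 16), so the squares are not orthogonal.
Conclusion: NO.

NO


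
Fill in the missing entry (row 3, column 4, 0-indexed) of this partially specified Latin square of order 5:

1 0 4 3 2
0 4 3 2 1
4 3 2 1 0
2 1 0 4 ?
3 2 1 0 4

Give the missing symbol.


Row 3 contains symbols [0, 1, 2, 4] — missing [3].
Column 4 contains symbols [0, 1, 2, 4] — missing [3].
The missing symbol must appear in both missing sets; intersection = [3].
Therefore the hidden value is 3.

Missing value = 3.


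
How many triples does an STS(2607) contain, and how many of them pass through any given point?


An STS(v) is a 2-(v, 3, 1) BIBD: block size k = 3, λ = 1.
Replication: r(k − 1) = λ(v − 1) ⇒ r·2 = 2607 − 1 = 2606 ⇒ r = 1303.
Block count: bk = vr ⇒ b·3 = 2607·1303 = 3396921 ⇒ b = 1132307.

r = 1303, b = 1132307.


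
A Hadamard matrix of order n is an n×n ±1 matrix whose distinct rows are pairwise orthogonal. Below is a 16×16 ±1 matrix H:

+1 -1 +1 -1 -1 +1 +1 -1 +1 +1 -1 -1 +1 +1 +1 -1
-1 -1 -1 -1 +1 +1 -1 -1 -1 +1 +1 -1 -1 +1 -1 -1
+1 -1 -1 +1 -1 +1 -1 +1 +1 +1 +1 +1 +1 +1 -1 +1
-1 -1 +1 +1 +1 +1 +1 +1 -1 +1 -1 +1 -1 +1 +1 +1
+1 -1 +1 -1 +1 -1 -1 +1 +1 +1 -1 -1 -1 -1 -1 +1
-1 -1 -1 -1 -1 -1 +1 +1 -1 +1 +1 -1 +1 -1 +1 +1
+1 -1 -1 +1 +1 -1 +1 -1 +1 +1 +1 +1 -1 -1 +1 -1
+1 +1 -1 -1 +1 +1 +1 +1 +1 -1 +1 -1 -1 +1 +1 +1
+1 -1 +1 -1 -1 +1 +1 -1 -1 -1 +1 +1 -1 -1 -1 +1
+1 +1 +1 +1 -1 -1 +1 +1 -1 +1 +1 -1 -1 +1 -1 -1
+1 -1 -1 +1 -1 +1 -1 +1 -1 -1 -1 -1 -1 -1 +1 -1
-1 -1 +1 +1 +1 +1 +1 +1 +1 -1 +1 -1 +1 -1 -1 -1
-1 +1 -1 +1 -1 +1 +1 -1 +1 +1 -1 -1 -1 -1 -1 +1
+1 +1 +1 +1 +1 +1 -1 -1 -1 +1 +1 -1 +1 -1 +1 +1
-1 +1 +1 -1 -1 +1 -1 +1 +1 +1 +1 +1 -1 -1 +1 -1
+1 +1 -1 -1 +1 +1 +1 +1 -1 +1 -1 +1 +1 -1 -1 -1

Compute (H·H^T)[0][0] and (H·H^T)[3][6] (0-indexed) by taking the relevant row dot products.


Row 0 of H: [1, -1, 1, -1, -1, 1, 1, -1, 1, 1, -1, -1, 1, 1, 1, -1].
Row 3 of H: [-1, -1, 1, 1, 1, 1, 1, 1, -1, 1, -1, 1, -1, 1, 1, 1].
Row 6 of H: [1, -1, -1, 1, 1, -1, 1, -1, 1, 1, 1, 1, -1, -1, 1, -1].
(H·H^T)[0][0] = Σ_j H[0][j]·H[0][j] = (1)² + (-1)² + (1)² + (-1)² + (-1)² + (1)² + (1)² + (-1)² + (1)² + (1)² + (-1)² + (-1)² + (1)² + (1)² + (1)² + (-1)² = 1 + 1 + 1 + 1 + 1 + 1 + 1 + 1 + 1 + 1 + 1 + 1 + 1 + 1 + 1 + 1 = 16.
(H·H^T)[3][6] = Σ_j H[3][j]·H[6][j] = (-1)·(1) + (-1)·(-1) + (1)·(-1) + (1)·(1) + (1)·(1) + (1)·(-1) + (1)·(1) + (1)·(-1) + (-1)·(1) + (1)·(1) + (-1)·(1) + (1)·(1) + (-1)·(-1) + (1)·(-1) + (1)·(1) + (1)·(-1) = -1 + 1 + -1 + 1 + 1 + -1 + 1 + -1 + -1 + 1 + -1 + 1 + 1 + -1 + 1 + -1 = 0.
So rows 3 and 6 are orthogonal; the diagonal entry equals n = 16.

(0,0) entry = 16; (3,6) entry = 0.


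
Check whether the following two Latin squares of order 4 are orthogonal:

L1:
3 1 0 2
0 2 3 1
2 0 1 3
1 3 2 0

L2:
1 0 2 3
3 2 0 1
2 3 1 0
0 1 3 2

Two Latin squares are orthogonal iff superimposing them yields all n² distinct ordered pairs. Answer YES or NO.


Form the n² = 16 superimposed pairs (L1[i][j], L2[i][j]), row by row (rows and columns indexed from 0):
row 0: (3,1) (1,0) (0,2) (2,3)
row 1: (0,3) (2,2) (3,0) (1,1)
row 2: (2,2) (0,3) (1,1) (3,0)
row 3: (1,0) (3,1) (2,3) (0,2)
Orthogonality requires all 16 pairs distinct.
But the pair (2,2) repeats: cell (1,1) has L1 = 2, L2 = 2, and cell (2,0) has L1 = 2, L2 = 2.
A repeated pair means some other pair never occurs (only 8 distinct pairs out of 16), so the squares are not orthogonal.
Conclusion: NO.

NO


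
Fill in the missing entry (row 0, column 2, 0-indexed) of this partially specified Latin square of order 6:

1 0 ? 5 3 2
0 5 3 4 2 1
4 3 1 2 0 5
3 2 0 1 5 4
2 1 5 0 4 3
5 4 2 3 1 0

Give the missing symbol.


Row 0 contains symbols [0, 1, 2, 3, 5] — missing [4].
Column 2 contains symbols [0, 1, 2, 3, 5] — missing [4].
The missing symbol must appear in both missing sets; intersection = [4].
Therefore the hidden value is 4.

Missing value = 4.


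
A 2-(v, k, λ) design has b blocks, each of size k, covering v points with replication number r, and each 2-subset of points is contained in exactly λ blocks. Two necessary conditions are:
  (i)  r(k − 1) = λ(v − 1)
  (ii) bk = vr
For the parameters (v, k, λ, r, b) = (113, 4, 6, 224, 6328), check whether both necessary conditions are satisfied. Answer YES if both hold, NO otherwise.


Condition (i): r(k − 1) = 224·3 = 672; λ(v − 1) = 6·112 = 672. Match? YES.
Condition (ii): bk = 6328·4 = 25312; vr = 113·224 = 25312. Match? YES.
Both conditions hold? YES.

YES


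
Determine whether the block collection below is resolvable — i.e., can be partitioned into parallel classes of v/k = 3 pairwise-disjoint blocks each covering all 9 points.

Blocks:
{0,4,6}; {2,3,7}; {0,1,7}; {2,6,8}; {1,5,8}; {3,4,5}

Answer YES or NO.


v = 9, block size k = 3, number of blocks = 6.
For resolvability, blocks must partition into parallel classes of size v/k = 3.
Total blocks must therefore be a multiple of 3: 6 = 3·2 + 0 ⇒ divisible ✓.
Greedy packing gives 2 candidate class(es). Each should be a full parallel class (size 3, covers all 9 points).
  Class 1 (3 blocks): {0,4,6}; {2,3,7}; {1,5,8}. Points covered: [0, 1, 2, 3, 4, 5, 6, 7, 8].
  Class 2 (3 blocks): {0,1,7}; {2,6,8}; {3,4,5}. Points covered: [0, 1, 2, 3, 4, 5, 6, 7, 8].
All classes full (size 3)? YES. All classes cover every point? YES.
Resolvable? YES.

YES


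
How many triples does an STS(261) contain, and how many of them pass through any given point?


An STS(v) is a 2-(v, 3, 1) BIBD: block size k = 3, λ = 1.
Replication: r(k − 1) = λ(v − 1) ⇒ r·2 = 261 − 1 = 260 ⇒ r = 130.
Block count: bk = vr ⇒ b·3 = 261·130 = 33930 ⇒ b = 11310.

r = 130, b = 11310.


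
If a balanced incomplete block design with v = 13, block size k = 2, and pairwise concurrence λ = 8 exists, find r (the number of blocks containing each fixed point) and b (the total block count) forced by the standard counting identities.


Any 2-(v, k, λ) BIBD satisfies two necessary conditions:
  (i)  Each point sits in r blocks, and counting incidences through any fixed point gives r(k − 1) = λ(v − 1), so r = λ(v − 1)/(k − 1).
  (ii) Total incidences bk = vr, so b = vr/k.
Step 1: r = λ(v − 1)/(k − 1) = 8·(13 − 1)/(2 − 1) = 8·12/1 = 96/1 = 96.
Step 2: b = vr/k = 13·96/2 = 1248/2 = 624.
Check integrality: r = 96 ∈ Z ✓, b = 624 ∈ Z ✓.
(These identities are necessary conditions: they determine r and b for any design with these parameters, but do not by themselves prove that one exists.)

r = 96, b = 624.


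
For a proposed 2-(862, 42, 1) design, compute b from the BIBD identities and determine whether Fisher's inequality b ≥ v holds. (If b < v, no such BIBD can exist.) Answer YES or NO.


b = λv(v − 1)/(k(k − 1)) = 1·862·861/(42·41) = 742182/1722 = 431.
Compare with v = 862: b < v, so Fisher's inequality fails.

NO


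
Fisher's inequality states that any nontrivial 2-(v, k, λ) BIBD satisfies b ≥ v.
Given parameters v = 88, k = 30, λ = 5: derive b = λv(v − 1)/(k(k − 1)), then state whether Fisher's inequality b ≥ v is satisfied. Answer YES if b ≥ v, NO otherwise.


b = λv(v − 1)/(k(k − 1)) = 5·88·87/(30·29) = 38280/870 = 44.
Compare with v = 88: b < v, so Fisher's inequality fails.

NO


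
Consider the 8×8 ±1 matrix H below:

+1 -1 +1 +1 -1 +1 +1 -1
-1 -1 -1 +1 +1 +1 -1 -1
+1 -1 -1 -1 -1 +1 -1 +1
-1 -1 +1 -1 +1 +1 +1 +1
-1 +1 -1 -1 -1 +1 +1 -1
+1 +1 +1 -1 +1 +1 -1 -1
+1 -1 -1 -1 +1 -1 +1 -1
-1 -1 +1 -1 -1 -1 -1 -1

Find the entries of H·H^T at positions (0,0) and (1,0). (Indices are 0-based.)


Row 0 of H: [1, -1, 1, 1, -1, 1, 1, -1].
Row 1 of H: [-1, -1, -1, 1, 1, 1, -1, -1].
(H·H^T)[0][0] = Σ_j H[0][j]·H[0][j] = (1)² + (-1)² + (1)² + (1)² + (-1)² + (1)² + (1)² + (-1)² = 1 + 1 + 1 + 1 + 1 + 1 + 1 + 1 = 8.
(H·H^T)[1][0] = Σ_j H[1][j]·H[0][j] = (-1)·(1) + (-1)·(-1) + (-1)·(1) + (1)·(1) + (1)·(-1) + (1)·(1) + (-1)·(1) + (-1)·(-1) = -1 + 1 + -1 + 1 + -1 + 1 + -1 + 1 = 0.
So rows 1 and 0 are orthogonal; the diagonal entry equals n = 8.

(0,0) entry = 8; (1,0) entry = 0.


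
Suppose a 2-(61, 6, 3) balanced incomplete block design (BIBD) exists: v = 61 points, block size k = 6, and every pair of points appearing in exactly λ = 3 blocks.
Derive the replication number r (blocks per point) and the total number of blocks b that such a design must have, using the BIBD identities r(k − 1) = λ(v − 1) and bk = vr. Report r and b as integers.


Any 2-(v, k, λ) BIBD satisfies two necessary conditions:
  (i)  Each point sits in r blocks, and counting incidences through any fixed point gives r(k − 1) = λ(v − 1), so r = λ(v − 1)/(k − 1).
  (ii) Total incidences bk = vr, so b = vr/k.
Step 1: r = λ(v − 1)/(k − 1) = 3·(61 − 1)/(6 − 1) = 3·60/5 = 180/5 = 36.
Step 2: b = vr/k = 61·36/6 = 2196/6 = 366.
Check integrality: r = 36 ∈ Z ✓, b = 366 ∈ Z ✓.
(These identities are necessary conditions: they determine r and b for any design with these parameters, but do not by themselves prove that one exists.)

r = 36, b = 366.


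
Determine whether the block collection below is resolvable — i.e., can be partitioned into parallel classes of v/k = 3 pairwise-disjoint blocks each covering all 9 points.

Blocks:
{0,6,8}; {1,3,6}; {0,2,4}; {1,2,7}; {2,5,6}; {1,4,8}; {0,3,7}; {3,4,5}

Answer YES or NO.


v = 9, block size k = 3, number of blocks = 8.
For resolvability, blocks must partition into parallel classes of size v/k = 3.
Total blocks must therefore be a multiple of 3: 8 = 3·2 + 2 ⇒ not divisible ✗.
Resolvable? NO.

NO


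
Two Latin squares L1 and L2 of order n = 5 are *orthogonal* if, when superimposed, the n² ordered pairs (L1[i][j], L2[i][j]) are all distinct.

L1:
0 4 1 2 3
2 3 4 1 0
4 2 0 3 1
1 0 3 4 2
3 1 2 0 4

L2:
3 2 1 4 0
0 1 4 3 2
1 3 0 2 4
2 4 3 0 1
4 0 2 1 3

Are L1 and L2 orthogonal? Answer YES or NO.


Form the n² = 25 superimposed pairs (L1[i][j], L2[i][j]), row by row (rows and columns indexed from 0):
row 0: (0,3) (4,2) (1,1) (2,4) (3,0)
row 1: (2,0) (3,1) (4,4) (1,3) (0,2)
row 2: (4,1) (2,3) (0,0) (3,2) (1,4)
row 3: (1,2) (0,4) (3,3) (4,0) (2,1)
row 4: (3,4) (1,0) (2,2) (0,1) (4,3)
Orthogonality requires all 25 pairs distinct.
Check by first coordinate: for each symbol s of L1, list the L2 entries in the n cells where L1 = s; they must all differ.
  L1 = 0: L2 entries (in reading order) 3, 2, 0, 4, 1 — all 5 distinct ✓
  L1 = 1: L2 entries (in reading order) 1, 3, 4, 2, 0 — all 5 distinct ✓
  L1 = 2: L2 entries (in reading order) 4, 0, 3, 1, 2 — all 5 distinct ✓
  L1 = 3: L2 entries (in reading order) 0, 1, 2, 3, 4 — all 5 distinct ✓
  L1 = 4: L2 entries (in reading order) 2, 4, 1, 0, 3 — all 5 distinct ✓
Every symbol of L1 meets every symbol of L2 exactly once, so all 25 pairs are distinct (25 of 25).
Conclusion: YES.

YES


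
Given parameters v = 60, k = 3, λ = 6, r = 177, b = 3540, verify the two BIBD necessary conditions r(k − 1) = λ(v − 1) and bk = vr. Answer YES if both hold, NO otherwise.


Condition (i): r(k − 1) = 177·2 = 354; λ(v − 1) = 6·59 = 354. Match? YES.
Condition (ii): bk = 3540·3 = 10620; vr = 60·177 = 10620. Match? YES.
Both conditions hold? YES.

YES


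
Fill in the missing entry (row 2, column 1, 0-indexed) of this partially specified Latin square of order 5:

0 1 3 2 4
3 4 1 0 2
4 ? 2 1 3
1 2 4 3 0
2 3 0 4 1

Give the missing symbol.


Row 2 contains symbols [1, 2, 3, 4] — missing [0].
Column 1 contains symbols [1, 2, 3, 4] — missing [0].
The missing symbol must appear in both missing sets; intersection = [0].
Therefore the hidden value is 0.

Missing value = 0.


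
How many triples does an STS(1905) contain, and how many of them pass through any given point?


An STS(v) is a 2-(v, 3, 1) BIBD: block size k = 3, λ = 1.
Replication: r(k − 1) = λ(v − 1) ⇒ r·2 = 1905 − 1 = 1904 ⇒ r = 952.
Block count: b = v(v − 1)/6 = 1905·1904/6 = 3627120/6 = 604520.

r = 952, b = 604520.


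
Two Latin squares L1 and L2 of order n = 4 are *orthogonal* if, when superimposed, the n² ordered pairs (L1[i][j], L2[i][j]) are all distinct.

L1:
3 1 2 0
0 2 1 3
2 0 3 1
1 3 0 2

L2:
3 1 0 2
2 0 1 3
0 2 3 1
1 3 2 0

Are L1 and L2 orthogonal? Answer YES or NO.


Form the n² = 16 superimposed pairs (L1[i][j], L2[i][j]), row by row (rows and columns indexed from 0):
row 0: (3,3) (1,1) (2,0) (0,2)
row 1: (0,2) (2,0) (1,1) (3,3)
row 2: (2,0) (0,2) (3,3) (1,1)
row 3: (1,1) (3,3) (0,2) (2,0)
Orthogonality requires all 16 pairs distinct.
But the pair (0,2) repeats: cell (0,3) has L1 = 0, L2 = 2, and cell (1,0) has L1 = 0, L2 = 2.
A repeated pair means some other pair never occurs (only 4 distinct pairs out of 16), so the squares are not orthogonal.
Conclusion: NO.

NO


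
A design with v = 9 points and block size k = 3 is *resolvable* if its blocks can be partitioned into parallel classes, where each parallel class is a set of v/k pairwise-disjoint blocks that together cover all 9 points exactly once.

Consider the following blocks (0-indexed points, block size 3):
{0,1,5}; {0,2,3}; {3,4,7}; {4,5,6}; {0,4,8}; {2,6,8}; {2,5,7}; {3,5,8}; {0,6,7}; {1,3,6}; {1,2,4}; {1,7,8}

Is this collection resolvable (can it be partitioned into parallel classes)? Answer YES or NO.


v = 9, block size k = 3, number of blocks = 12.
For resolvability, blocks must partition into parallel classes of size v/k = 3.
Total blocks must therefore be a multiple of 3: 12 = 3·4 + 0 ⇒ divisible ✓.
Greedy packing gives 4 candidate class(es). Each should be a full parallel class (size 3, covers all 9 points).
  Class 1 (3 blocks): {0,1,5}; {3,4,7}; {2,6,8}. Points covered: [0, 1, 2, 3, 4, 5, 6, 7, 8].
  Class 2 (3 blocks): {0,2,3}; {4,5,6}; {1,7,8}. Points covered: [0, 1, 2, 3, 4, 5, 6, 7, 8].
  Class 3 (3 blocks): {0,4,8}; {2,5,7}; {1,3,6}. Points covered: [0, 1, 2, 3, 4, 5, 6, 7, 8].
  Class 4 (3 blocks): {3,5,8}; {0,6,7}; {1,2,4}. Points covered: [0, 1, 2, 3, 4, 5, 6, 7, 8].
All classes full (size 3)? YES. All classes cover every point? YES.
Resolvable? YES.

YES


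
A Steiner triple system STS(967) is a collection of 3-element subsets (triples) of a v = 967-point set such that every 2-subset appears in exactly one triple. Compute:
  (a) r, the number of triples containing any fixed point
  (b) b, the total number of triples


An STS(v) is a 2-(v, 3, 1) BIBD: block size k = 3, λ = 1.
Replication: r(k − 1) = λ(v − 1) ⇒ r·2 = 967 − 1 = 966 ⇒ r = 483.
Block count: b = v(v − 1)/6 = 967·966/6 = 934122/6 = 155687.
(Check via bk = vr: 155687·3 = 467061 = 967·483 = 467061 ✓.)

r = 483, b = 155687.


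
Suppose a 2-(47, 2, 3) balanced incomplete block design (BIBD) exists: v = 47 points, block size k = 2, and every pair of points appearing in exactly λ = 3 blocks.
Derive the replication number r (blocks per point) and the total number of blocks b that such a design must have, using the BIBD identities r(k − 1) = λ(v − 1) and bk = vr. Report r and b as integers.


Any 2-(v, k, λ) BIBD satisfies two necessary conditions:
  (i)  Each point sits in r blocks, and counting incidences through any fixed point gives r(k − 1) = λ(v − 1), so r = λ(v − 1)/(k − 1).
  (ii) Total incidences bk = vr, so b = vr/k.
Step 1: r = λ(v − 1)/(k − 1) = 3·(47 − 1)/(2 − 1) = 3·46/1 = 138/1 = 138.
Step 2: b = vr/k = 47·138/2 = 6486/2 = 3243.
Check integrality: r = 138 ∈ Z ✓, b = 3243 ∈ Z ✓.
(These identities are necessary conditions: they determine r and b for any design with these parameters, but do not by themselves prove that one exists.)

r = 138, b = 3243.


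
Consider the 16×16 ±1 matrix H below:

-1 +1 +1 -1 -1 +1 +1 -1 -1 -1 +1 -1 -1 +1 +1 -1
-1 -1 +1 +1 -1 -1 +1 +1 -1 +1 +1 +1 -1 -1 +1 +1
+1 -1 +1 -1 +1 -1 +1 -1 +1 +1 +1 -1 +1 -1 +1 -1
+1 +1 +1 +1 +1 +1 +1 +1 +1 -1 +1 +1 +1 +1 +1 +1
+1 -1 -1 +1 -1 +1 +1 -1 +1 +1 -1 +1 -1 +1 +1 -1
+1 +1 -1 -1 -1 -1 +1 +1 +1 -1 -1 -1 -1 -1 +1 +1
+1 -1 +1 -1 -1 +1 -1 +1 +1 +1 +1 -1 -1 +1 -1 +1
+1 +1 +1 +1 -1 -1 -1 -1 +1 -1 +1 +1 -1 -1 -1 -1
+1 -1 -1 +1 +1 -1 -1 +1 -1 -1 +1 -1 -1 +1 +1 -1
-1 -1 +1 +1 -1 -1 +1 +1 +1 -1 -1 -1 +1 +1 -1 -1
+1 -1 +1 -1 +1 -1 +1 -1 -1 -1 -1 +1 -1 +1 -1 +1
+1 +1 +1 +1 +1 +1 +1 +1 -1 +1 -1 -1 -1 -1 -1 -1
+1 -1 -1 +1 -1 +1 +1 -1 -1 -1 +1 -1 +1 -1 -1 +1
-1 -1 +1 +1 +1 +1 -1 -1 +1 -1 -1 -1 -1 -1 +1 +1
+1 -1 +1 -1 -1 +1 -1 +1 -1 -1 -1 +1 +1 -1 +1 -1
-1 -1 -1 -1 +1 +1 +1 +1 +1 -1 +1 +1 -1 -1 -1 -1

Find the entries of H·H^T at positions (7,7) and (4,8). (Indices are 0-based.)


Row 4 of H: [1, -1, -1, 1, -1, 1, 1, -1, 1, 1, -1, 1, -1, 1, 1, -1].
Row 7 of H: [1, 1, 1, 1, -1, -1, -1, -1, 1, -1, 1, 1, -1, -1, -1, -1].
Row 8 of H: [1, -1, -1, 1, 1, -1, -1, 1, -1, -1, 1, -1, -1, 1, 1, -1].
(H·H^T)[7][7] = Σ_j H[7][j]·H[7][j] = (1)² + (1)² + (1)² + (1)² + (-1)² + (-1)² + (-1)² + (-1)² + (1)² + (-1)² + (1)² + (1)² + (-1)² + (-1)² + (-1)² + (-1)² = 1 + 1 + 1 + 1 + 1 + 1 + 1 + 1 + 1 + 1 + 1 + 1 + 1 + 1 + 1 + 1 = 16.
(H·H^T)[4][8] = Σ_j H[4][j]·H[8][j] = (1)·(1) + (-1)·(-1) + (-1)·(-1) + (1)·(1) + (-1)·(1) + (1)·(-1) + (1)·(-1) + (-1)·(1) + (1)·(-1) + (1)·(-1) + (-1)·(1) + (1)·(-1) + (-1)·(-1) + (1)·(1) + (1)·(1) + (-1)·(-1) = 1 + 1 + 1 + 1 + -1 + -1 + -1 + -1 + -1 + -1 + -1 + -1 + 1 + 1 + 1 + 1 = 0.
So rows 4 and 8 are orthogonal; the diagonal entry equals n = 16.

(7,7) entry = 16; (4,8) entry = 0.


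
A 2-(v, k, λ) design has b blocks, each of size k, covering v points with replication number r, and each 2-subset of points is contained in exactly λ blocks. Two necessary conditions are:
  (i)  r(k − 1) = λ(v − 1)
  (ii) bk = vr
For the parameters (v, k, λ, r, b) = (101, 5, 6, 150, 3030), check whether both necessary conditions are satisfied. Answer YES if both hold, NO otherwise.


Condition (i): r(k − 1) = 150·4 = 600; λ(v − 1) = 6·100 = 600. Match? YES.
Condition (ii): bk = 3030·5 = 15150; vr = 101·150 = 15150. Match? YES.
Both conditions hold? YES.

YES


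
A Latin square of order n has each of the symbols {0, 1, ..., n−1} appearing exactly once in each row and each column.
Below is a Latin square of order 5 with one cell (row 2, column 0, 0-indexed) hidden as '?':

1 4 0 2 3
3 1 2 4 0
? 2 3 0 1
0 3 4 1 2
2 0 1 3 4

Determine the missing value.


Row 2 contains symbols [0, 1, 2, 3] — missing [4].
Column 0 contains symbols [0, 1, 2, 3] — missing [4].
The missing symbol must appear in both missing sets; intersection = [4].
Therefore the hidden value is 4.

Missing value = 4.


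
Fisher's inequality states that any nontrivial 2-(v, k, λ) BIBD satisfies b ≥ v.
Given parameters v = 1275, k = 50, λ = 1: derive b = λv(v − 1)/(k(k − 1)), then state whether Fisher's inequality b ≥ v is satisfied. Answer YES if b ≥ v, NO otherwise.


r = λ(v − 1)/(k − 1) = 1·1274/49 = 26.
b = vr/k = 1275·26/50 = 663.
Fisher's inequality: b ≥ v ⇔ 663 ≥ 1275? NO.

NO


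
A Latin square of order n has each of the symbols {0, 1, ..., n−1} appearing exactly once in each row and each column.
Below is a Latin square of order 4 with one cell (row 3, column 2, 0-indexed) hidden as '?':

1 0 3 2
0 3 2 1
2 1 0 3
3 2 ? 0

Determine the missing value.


Row 3 contains symbols [0, 2, 3] — missing [1].
Column 2 contains symbols [0, 2, 3] — missing [1].
The missing symbol must appear in both missing sets; intersection = [1].
Therefore the hidden value is 1.

Missing value = 1.


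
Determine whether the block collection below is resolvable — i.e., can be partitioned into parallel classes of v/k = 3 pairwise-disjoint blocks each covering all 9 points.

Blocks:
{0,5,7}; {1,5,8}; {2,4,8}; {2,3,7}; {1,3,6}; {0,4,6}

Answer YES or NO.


v = 9, block size k = 3, number of blocks = 6.
For resolvability, blocks must partition into parallel classes of size v/k = 3.
Total blocks must therefore be a multiple of 3: 6 = 3·2 + 0 ⇒ divisible ✓.
Greedy packing gives 2 candidate class(es). Each should be a full parallel class (size 3, covers all 9 points).
  Class 1 (3 blocks): {0,5,7}; {2,4,8}; {1,3,6}. Points covered: [0, 1, 2, 3, 4, 5, 6, 7, 8].
  Class 2 (3 blocks): {1,5,8}; {2,3,7}; {0,4,6}. Points covered: [0, 1, 2, 3, 4, 5, 6, 7, 8].
All classes full (size 3)? YES. All classes cover every point? YES.
Resolvable? YES.

YES


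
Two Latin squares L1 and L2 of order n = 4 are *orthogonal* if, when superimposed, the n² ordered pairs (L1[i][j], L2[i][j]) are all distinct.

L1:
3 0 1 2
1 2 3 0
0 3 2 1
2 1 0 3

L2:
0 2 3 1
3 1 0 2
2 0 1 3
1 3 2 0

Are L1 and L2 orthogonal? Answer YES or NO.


Form the n² = 16 superimposed pairs (L1[i][j], L2[i][j]), row by row (rows and columns indexed from 0):
row 0: (3,0) (0,2) (1,3) (2,1)
row 1: (1,3) (2,1) (3,0) (0,2)
row 2: (0,2) (3,0) (2,1) (1,3)
row 3: (2,1) (1,3) (0,2) (3,0)
Orthogonality requires all 16 pairs distinct.
But the pair (1,3) repeats: cell (0,2) has L1 = 1, L2 = 3, and cell (1,0) has L1 = 1, L2 = 3.
A repeated pair means some other pair never occurs (only 4 distinct pairs out of 16), so the squares are not orthogonal.
Conclusion: NO.

NO


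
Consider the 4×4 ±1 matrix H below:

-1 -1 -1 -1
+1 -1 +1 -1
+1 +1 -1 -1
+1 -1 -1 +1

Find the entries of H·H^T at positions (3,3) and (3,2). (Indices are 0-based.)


Row 2 of H: [1, 1, -1, -1].
Row 3 of H: [1, -1, -1, 1].
(H·H^T)[3][3] = Σ_j H[3][j]·H[3][j] = (1)² + (-1)² + (-1)² + (1)² = 1 + 1 + 1 + 1 = 4.
(H·H^T)[3][2] = Σ_j H[3][j]·H[2][j] = (1)·(1) + (-1)·(1) + (-1)·(-1) + (1)·(-1) = 1 + -1 + 1 + -1 = 0.
So rows 3 and 2 are orthogonal; the diagonal entry equals n = 4.

(3,3) entry = 4; (3,2) entry = 0.


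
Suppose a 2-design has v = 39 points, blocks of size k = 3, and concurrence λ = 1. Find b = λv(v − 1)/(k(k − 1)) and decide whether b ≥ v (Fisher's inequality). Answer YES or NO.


b = λv(v − 1)/(k(k − 1)) = 1·39·38/(3·2) = 1482/6 = 247.
Compare with v = 39: b ≥ v, so Fisher's inequality holds.

YES


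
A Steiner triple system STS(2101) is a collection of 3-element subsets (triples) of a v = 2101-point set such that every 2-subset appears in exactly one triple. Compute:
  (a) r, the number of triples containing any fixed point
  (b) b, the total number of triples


An STS(v) is a 2-(v, 3, 1) BIBD: block size k = 3, λ = 1.
Replication: r(k − 1) = λ(v − 1) ⇒ r·2 = 2101 − 1 = 2100 ⇒ r = 1050.
Block count: bk = vr ⇒ b·3 = 2101·1050 = 2206050 ⇒ b = 735350.

r = 1050, b = 735350.


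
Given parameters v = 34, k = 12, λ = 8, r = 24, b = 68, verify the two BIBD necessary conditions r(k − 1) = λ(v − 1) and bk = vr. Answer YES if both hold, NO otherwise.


Condition (i): r(k − 1) = 24·11 = 264; λ(v − 1) = 8·33 = 264. Match? YES.
Condition (ii): bk = 68·12 = 816; vr = 34·24 = 816. Match? YES.
Both conditions hold? YES.

YES


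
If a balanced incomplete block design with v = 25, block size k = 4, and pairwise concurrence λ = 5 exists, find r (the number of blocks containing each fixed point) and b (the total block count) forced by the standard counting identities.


Any 2-(v, k, λ) BIBD satisfies two necessary conditions:
  (i)  Each point sits in r blocks, and counting incidences through any fixed point gives r(k − 1) = λ(v − 1), so r = λ(v − 1)/(k − 1).
  (ii) Total incidences bk = vr, so b = vr/k.
Step 1: r = λ(v − 1)/(k − 1) = 5·(25 − 1)/(4 − 1) = 5·24/3 = 120/3 = 40.
Step 2: b = vr/k = 25·40/4 = 1000/4 = 250.
Check integrality: r = 40 ∈ Z ✓, b = 250 ∈ Z ✓.
(These identities are necessary conditions: they determine r and b for any design with these parameters, but do not by themselves prove that one exists.)

r = 40, b = 250.


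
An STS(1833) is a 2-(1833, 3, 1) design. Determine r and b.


An STS(v) is a 2-(v, 3, 1) BIBD: block size k = 3, λ = 1.
Replication: r(k − 1) = λ(v − 1) ⇒ r·2 = 1833 − 1 = 1832 ⇒ r = 916.
Block count: bk = vr ⇒ b·3 = 1833·916 = 1679028 ⇒ b = 559676.
(Check via b = v(v − 1)/6 = 1833·1832/6 = 3358056/6 = 559676.)

r = 916, b = 559676.
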